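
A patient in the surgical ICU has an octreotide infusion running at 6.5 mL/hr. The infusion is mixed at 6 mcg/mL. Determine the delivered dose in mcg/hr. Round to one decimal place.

Drug rate = 6.5 mL/hr × 6 mcg/mL = 39 mcg/hr

39.0 mcg/hr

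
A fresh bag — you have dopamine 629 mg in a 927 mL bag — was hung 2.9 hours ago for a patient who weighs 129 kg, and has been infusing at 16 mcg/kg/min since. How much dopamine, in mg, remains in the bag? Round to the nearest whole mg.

Dose = 16 mcg/kg/min × 129 kg = 2064 mcg/min
2064 mcg/min × 60 min/hr = 123840 mcg/hr
Concentration = 629 mg ÷ 927 mL = 0.6785329 mg/mL = 678.5329 mcg/mL
Rate = 123840 mcg/hr ÷ 678.5329 mcg/mL = 182.5114 mL/hr
Volume infused = 182.5114 mL/hr × 2.9 hr = 529.2831 mL
Volume remaining = 927 − 529.2831 = 397.7169 mL
Drug remaining = 397.7169 mL × 678.5329 mcg/mL = 269864 mcg = 269.864 mg

270 mg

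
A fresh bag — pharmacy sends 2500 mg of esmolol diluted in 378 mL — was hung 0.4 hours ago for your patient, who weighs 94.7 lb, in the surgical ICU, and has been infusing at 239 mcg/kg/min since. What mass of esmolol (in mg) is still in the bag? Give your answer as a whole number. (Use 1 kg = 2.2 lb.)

2253 mg

Weight = 94.7 lb ÷ 2.2 lb/kg = 43.04545 kg
Dose = 239 mcg/kg/min × 43.04545 kg = 10287.86 mcg/min
10287.86 mcg/min × 60 min/hr = 617271.8 mcg/hr
Concentration = 2500 mg ÷ 378 mL = 6.613757 mg/mL = 6613.757 mcg/mL
Rate = 617271.8 mcg/hr ÷ 6613.757 mcg/mL = 93.3315 mL/hr
Volume infused = 93.3315 mL/hr × 0.4 hr = 37.3326 mL
Volume remaining = 378 − 37.3326 = 340.6674 mL
Drug remaining = 340.6674 mL × 6613.757 mcg/mL = 2253091 mcg = 2253.091 mg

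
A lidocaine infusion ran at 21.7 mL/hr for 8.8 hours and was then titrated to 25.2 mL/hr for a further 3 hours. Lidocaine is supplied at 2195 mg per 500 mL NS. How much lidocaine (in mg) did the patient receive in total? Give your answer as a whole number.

1170 mg

Concentration = 2195 mg ÷ 500 mL = 4.39 mg/mL
Stage 1: 21.7 mL/hr × 8.8 hr = 190.96 mL → 190.96 mL × 4.39 mg/mL = 838.3144 mg
Stage 2: 25.2 mL/hr × 3 hr = 75.6 mL → 75.6 mL × 4.39 mg/mL = 331.884 mg
Total = 838.3144 + 331.884 = 1170.198 mg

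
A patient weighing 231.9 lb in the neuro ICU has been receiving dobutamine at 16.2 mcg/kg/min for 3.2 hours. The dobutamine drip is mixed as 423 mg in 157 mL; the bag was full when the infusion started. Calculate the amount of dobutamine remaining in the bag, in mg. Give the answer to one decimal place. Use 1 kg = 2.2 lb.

95.1 mg

Weight = 231.9 lb ÷ 2.2 lb/kg = 105.4091 kg
Dose = 16.2 mcg/kg/min × 105.4091 kg = 1707.627 mcg/min
1707.627 mcg/min × 60 min/hr = 102457.6 mcg/hr
Concentration = 423 mg ÷ 157 mL = 2.694268 mg/mL = 2694.268 mcg/mL
Rate = 102457.6 mcg/hr ÷ 2694.268 mcg/mL = 38.02801 mL/hr
Volume infused = 38.02801 mL/hr × 3.2 hr = 121.6896 mL
Volume remaining = 157 − 121.6896 = 35.31036 mL
Drug remaining = 35.31036 mL × 2694.268 mcg/mL = 95135.56 mcg = 95.13556 mg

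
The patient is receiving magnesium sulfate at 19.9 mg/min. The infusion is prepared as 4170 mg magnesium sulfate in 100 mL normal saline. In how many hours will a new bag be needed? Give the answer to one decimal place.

19.9 mg/min × 60 min/hr = 1194 mg/hr
Concentration = 4170 mg ÷ 100 mL = 41.7 mg/mL
Rate = 1194 mg/hr ÷ 41.7 mg/mL = 28.63309 mL/hr
Duration = 100 mL ÷ 28.63309 mL/hr = 3.492462 hr

3.5 hours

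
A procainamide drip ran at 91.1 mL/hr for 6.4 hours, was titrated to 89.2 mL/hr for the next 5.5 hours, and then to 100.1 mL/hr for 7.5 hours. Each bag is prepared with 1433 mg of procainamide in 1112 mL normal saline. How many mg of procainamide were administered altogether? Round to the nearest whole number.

2351 mg

Concentration = 1433 mg ÷ 1112 mL = 1.288669 mg/mL
Stage 1: 91.1 mL/hr × 6.4 hr = 583.04 mL → 583.04 mL × 1.288669 mg/mL = 751.3456 mg
Stage 2: 89.2 mL/hr × 5.5 hr = 490.6 mL → 490.6 mL × 1.288669 mg/mL = 632.221 mg
Stage 3: 100.1 mL/hr × 7.5 hr = 750.75 mL → 750.75 mL × 1.288669 mg/mL = 967.4683 mg
Total = 751.3456 + 632.221 + 967.4683 = 2351.035 mg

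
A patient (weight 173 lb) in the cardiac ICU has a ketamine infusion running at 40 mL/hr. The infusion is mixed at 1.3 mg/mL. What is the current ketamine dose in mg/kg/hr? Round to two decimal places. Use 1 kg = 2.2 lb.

Weight = 173 lb ÷ 2.2 lb/kg = 78.63636 kg
Drug rate = 40 mL/hr × 1.3 mg/mL = 52 mg/hr
52 mg/hr ÷ 78.63636 kg = 0.6612717 mg/kg/hr

0.66 mg/kg/hr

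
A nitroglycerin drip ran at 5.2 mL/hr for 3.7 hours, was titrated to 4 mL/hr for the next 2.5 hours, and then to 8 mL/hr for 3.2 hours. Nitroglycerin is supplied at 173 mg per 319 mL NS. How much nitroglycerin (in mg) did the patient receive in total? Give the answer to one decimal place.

Concentration = 173 mg ÷ 319 mL = 0.5423197 mg/mL
Stage 1: 5.2 mL/hr × 3.7 hr = 19.24 mL → 19.24 mL × 0.5423197 mg/mL = 10.43423 mg
Stage 2: 4 mL/hr × 2.5 hr = 10 mL → 10 mL × 0.5423197 mg/mL = 5.423197 mg
Stage 3: 8 mL/hr × 3.2 hr = 25.6 mL → 25.6 mL × 0.5423197 mg/mL = 13.88339 mg
Total = 10.43423 + 5.423197 + 13.88339 = 29.74082 mg

29.7 mg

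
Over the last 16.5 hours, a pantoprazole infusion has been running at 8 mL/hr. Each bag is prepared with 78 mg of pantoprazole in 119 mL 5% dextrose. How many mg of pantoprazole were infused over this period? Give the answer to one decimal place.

86.5 mg

Concentration = 78 mg ÷ 119 mL = 0.6554622 mg/mL
Drug rate = 8 mL/hr × 0.6554622 mg/mL = 5.243697 mg/hr
Total = 5.243697 mg/hr × 16.5 hr = 86.52101 mg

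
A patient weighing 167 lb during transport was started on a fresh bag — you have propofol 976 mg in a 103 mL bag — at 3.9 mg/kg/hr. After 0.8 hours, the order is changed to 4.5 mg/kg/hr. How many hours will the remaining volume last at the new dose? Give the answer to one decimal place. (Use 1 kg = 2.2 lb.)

2.2 hours

Initial rate:
Weight = 167 lb ÷ 2.2 lb/kg = 75.90909 kg
Dose = 3.9 mg/kg/hr × 75.90909 kg = 296.0455 mg/hr
Concentration = 976 mg ÷ 103 mL = 9.475728 mg/mL
Rate = 296.0455 mg/hr ÷ 9.475728 mg/mL = 31.2425 mL/hr
Volume infused so far = 31.2425 mL/hr × 0.8 hr = 24.994 mL
Volume remaining = 103 − 24.994 = 78.006 mL
New rate:
Dose = 4.5 mg/kg/hr × 75.90909 kg = 341.5909 mg/hr
Rate = 341.5909 mg/hr ÷ 9.475728 mg/mL = 36.04904 mL/hr
Time remaining = 78.006 mL ÷ 36.04904 mL/hr = 2.163886 hr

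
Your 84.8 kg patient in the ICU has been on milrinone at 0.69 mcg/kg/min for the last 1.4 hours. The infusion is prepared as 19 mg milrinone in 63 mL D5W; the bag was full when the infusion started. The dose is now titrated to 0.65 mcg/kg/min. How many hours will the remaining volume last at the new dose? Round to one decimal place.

Initial rate:
Dose = 0.69 mcg/kg/min × 84.8 kg = 58.512 mcg/min
58.512 mcg/min × 60 min/hr = 3510.72 mcg/hr
Concentration = 19 mg ÷ 63 mL = 0.3015873 mg/mL = 301.5873 mcg/mL
Rate = 3510.72 mcg/hr ÷ 301.5873 mcg/mL = 11.64081 mL/hr
Volume infused so far = 11.64081 mL/hr × 1.4 hr = 16.29713 mL
Volume remaining = 63 − 16.29713 = 46.70287 mL
New rate:
Dose = 0.65 mcg/kg/min × 84.8 kg = 55.12 mcg/min
55.12 mcg/min × 60 min/hr = 3307.2 mcg/hr
Rate = 3307.2 mcg/hr ÷ 301.5873 mcg/mL = 10.96598 mL/hr
Time remaining = 46.70287 mL ÷ 10.96598 mL/hr = 4.258887 hr

4.3 hours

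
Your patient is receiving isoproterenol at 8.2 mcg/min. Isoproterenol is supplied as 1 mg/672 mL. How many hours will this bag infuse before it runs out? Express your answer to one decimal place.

8.2 mcg/min × 60 min/hr = 492 mcg/hr
Concentration = 1 mg ÷ 672 mL = 0.001488095 mg/mL = 1.488095 mcg/mL
Rate = 492 mcg/hr ÷ 1.488095 mcg/mL = 330.624 mL/hr
Duration = 672 mL ÷ 330.624 mL/hr = 2.03252 hr

2.0 hours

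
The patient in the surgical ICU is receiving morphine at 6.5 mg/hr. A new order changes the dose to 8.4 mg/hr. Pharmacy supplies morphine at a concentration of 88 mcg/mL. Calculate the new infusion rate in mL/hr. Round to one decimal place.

Concentration = 88 mcg/mL = 0.088 mg/mL
Rate = 8.4 mg/hr ÷ 0.088 mg/mL = 95.45455 mL/hr

95.5 mL/hr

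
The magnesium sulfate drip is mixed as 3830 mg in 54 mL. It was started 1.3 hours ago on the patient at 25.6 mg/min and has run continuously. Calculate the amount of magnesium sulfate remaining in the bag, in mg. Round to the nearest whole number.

25.6 mg/min × 60 min/hr = 1536 mg/hr
Concentration = 3830 mg ÷ 54 mL = 70.92593 mg/mL
Rate = 1536 mg/hr ÷ 70.92593 mg/mL = 21.6564 mL/hr
Volume infused = 21.6564 mL/hr × 1.3 hr = 28.15332 mL
Volume remaining = 54 − 28.15332 = 25.84668 mL
Drug remaining = 25.84668 mL × 70.92593 mg/mL = 1833.2 mg

1833 mg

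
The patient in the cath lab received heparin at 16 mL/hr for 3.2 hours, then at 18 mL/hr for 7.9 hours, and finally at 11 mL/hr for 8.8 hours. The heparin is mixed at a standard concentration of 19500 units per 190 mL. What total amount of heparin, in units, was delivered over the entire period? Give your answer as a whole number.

Concentration = 19500 units ÷ 190 mL = 102.6316 units/mL
Stage 1: 16 mL/hr × 3.2 hr = 51.2 mL → 51.2 mL × 102.6316 units/mL = 5254.737 units
Stage 2: 18 mL/hr × 7.9 hr = 142.2 mL → 142.2 mL × 102.6316 units/mL = 14594.21 units
Stage 3: 11 mL/hr × 8.8 hr = 96.8 mL → 96.8 mL × 102.6316 units/mL = 9934.737 units
Total = 5254.737 + 14594.21 + 9934.737 = 29783.68 units

29784 units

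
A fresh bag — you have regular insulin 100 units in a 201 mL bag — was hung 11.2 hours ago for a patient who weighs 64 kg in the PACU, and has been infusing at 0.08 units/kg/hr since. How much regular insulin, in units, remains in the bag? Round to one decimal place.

Dose = 0.08 units/kg/hr × 64 kg = 5.12 units/hr
Concentration = 100 units ÷ 201 mL = 0.4975124 units/mL
Rate = 5.12 units/hr ÷ 0.4975124 units/mL = 10.2912 mL/hr
Volume infused = 10.2912 mL/hr × 11.2 hr = 115.2614 mL
Volume remaining = 201 − 115.2614 = 85.73856 mL
Drug remaining = 85.73856 mL × 0.4975124 units/mL = 42.656 units

42.7 units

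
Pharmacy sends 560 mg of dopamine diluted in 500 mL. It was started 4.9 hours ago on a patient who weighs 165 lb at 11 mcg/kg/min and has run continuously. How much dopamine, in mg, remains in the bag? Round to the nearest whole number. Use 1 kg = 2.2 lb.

Weight = 165 lb ÷ 2.2 lb/kg = 75 kg
Dose = 11 mcg/kg/min × 75 kg = 825 mcg/min
825 mcg/min × 60 min/hr = 49500 mcg/hr
Concentration = 560 mg ÷ 500 mL = 1.12 mg/mL = 1120 mcg/mL
Rate = 49500 mcg/hr ÷ 1120 mcg/mL = 44.19643 mL/hr
Volume infused = 44.19643 mL/hr × 4.9 hr = 216.5625 mL
Volume remaining = 500 − 216.5625 = 283.4375 mL
Drug remaining = 283.4375 mL × 1120 mcg/mL = 317450 mcg = 317.45 mg

317 mg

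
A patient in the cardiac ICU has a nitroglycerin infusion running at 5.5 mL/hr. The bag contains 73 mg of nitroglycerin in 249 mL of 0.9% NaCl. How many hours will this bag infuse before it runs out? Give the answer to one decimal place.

Duration = 249 mL ÷ 5.5 mL/hr = 45.27273 hr

45.3 hours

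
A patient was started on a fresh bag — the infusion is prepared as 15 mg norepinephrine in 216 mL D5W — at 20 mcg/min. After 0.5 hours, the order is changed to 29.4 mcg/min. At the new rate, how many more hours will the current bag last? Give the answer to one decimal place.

8.2 hours

Initial rate:
20 mcg/min × 60 min/hr = 1200 mcg/hr
Concentration = 15 mg ÷ 216 mL = 0.06944444 mg/mL = 69.44444 mcg/mL
Rate = 1200 mcg/hr ÷ 69.44444 mcg/mL = 17.28 mL/hr
Volume infused so far = 17.28 mL/hr × 0.5 hr = 8.64 mL
Volume remaining = 216 − 8.64 = 207.36 mL
New rate:
29.4 mcg/min × 60 min/hr = 1764 mcg/hr
Rate = 1764 mcg/hr ÷ 69.44444 mcg/mL = 25.4016 mL/hr
Time remaining = 207.36 mL ÷ 25.4016 mL/hr = 8.163265 hr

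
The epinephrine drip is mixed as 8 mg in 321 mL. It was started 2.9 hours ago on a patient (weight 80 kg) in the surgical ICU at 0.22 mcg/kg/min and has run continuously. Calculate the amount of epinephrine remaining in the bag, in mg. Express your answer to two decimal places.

4.94 mg

Dose = 0.22 mcg/kg/min × 80 kg = 17.6 mcg/min
17.6 mcg/min × 60 min/hr = 1056 mcg/hr
Concentration = 8 mg ÷ 321 mL = 0.02492212 mg/mL = 24.92212 mcg/mL
Rate = 1056 mcg/hr ÷ 24.92212 mcg/mL = 42.372 mL/hr
Volume infused = 42.372 mL/hr × 2.9 hr = 122.8788 mL
Volume remaining = 321 − 122.8788 = 198.1212 mL
Drug remaining = 198.1212 mL × 24.92212 mcg/mL = 4937.6 mcg = 4.9376 mg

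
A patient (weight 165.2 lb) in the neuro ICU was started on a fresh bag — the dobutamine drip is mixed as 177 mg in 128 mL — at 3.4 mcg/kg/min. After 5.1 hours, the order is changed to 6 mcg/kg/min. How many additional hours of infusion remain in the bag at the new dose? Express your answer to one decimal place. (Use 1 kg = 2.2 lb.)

3.7 hours

Initial rate:
Weight = 165.2 lb ÷ 2.2 lb/kg = 75.09091 kg
Dose = 3.4 mcg/kg/min × 75.09091 kg = 255.3091 mcg/min
255.3091 mcg/min × 60 min/hr = 15318.55 mcg/hr
Concentration = 177 mg ÷ 128 mL = 1.382812 mg/mL = 1382.812 mcg/mL
Rate = 15318.55 mcg/hr ÷ 1382.812 mcg/mL = 11.07782 mL/hr
Volume infused so far = 11.07782 mL/hr × 5.1 hr = 56.49687 mL
Volume remaining = 128 − 56.49687 = 71.50313 mL
New rate:
Dose = 6 mcg/kg/min × 75.09091 kg = 450.5455 mcg/min
450.5455 mcg/min × 60 min/hr = 27032.73 mcg/hr
Rate = 27032.73 mcg/hr ÷ 1382.812 mcg/mL = 19.54909 mL/hr
Time remaining = 71.50313 mL ÷ 19.54909 mL/hr = 3.657619 hr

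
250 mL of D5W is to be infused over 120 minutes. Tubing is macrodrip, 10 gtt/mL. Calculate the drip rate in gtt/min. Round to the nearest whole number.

250 mL ÷ (120 min) = 2.083333 mL/min
2.083333 mL/min × 10 gtt/mL = 20.83333 gtt/min

21 gtt/min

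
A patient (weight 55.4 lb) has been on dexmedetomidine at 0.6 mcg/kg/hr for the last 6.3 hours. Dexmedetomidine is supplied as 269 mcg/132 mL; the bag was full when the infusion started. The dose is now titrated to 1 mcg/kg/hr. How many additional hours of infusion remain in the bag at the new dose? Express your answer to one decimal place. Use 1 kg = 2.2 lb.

Initial rate:
Weight = 55.4 lb ÷ 2.2 lb/kg = 25.18182 kg
Dose = 0.6 mcg/kg/hr × 25.18182 kg = 15.10909 mcg/hr
Concentration = 269 mcg ÷ 132 mL = 2.037879 mcg/mL
Rate = 15.10909 mcg/hr ÷ 2.037879 mcg/mL = 7.414126 mL/hr
Volume infused so far = 7.414126 mL/hr × 6.3 hr = 46.709 mL
Volume remaining = 132 − 46.709 = 85.291 mL
New rate:
Dose = 1 mcg/kg/hr × 25.18182 kg = 25.18182 mcg/hr
Rate = 25.18182 mcg/hr ÷ 2.037879 mcg/mL = 12.35688 mL/hr
Time remaining = 85.291 mL ÷ 12.35688 mL/hr = 6.90231 hr

6.9 hours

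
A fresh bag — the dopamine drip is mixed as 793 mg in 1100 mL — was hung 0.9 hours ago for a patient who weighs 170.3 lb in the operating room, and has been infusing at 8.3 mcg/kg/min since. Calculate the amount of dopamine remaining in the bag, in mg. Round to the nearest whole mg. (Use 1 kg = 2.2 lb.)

Weight = 170.3 lb ÷ 2.2 lb/kg = 77.40909 kg
Dose = 8.3 mcg/kg/min × 77.40909 kg = 642.4955 mcg/min
642.4955 mcg/min × 60 min/hr = 38549.73 mcg/hr
Concentration = 793 mg ÷ 1100 mL = 0.7209091 mg/mL = 720.9091 mcg/mL
Rate = 38549.73 mcg/hr ÷ 720.9091 mcg/mL = 53.47377 mL/hr
Volume infused = 53.47377 mL/hr × 0.9 hr = 48.12639 mL
Volume remaining = 1100 − 48.12639 = 1051.874 mL
Drug remaining = 1051.874 mL × 720.9091 mcg/mL = 758305.2 mcg = 758.3052 mg

758 mg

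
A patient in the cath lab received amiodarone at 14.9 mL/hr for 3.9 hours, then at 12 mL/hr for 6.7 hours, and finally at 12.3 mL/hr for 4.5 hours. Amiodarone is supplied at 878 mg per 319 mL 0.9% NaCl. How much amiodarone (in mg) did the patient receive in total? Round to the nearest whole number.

534 mg

Concentration = 878 mg ÷ 319 mL = 2.752351 mg/mL
Stage 1: 14.9 mL/hr × 3.9 hr = 58.11 mL → 58.11 mL × 2.752351 mg/mL = 159.9391 mg
Stage 2: 12 mL/hr × 6.7 hr = 80.4 mL → 80.4 mL × 2.752351 mg/mL = 221.289 mg
Stage 3: 12.3 mL/hr × 4.5 hr = 55.35 mL → 55.35 mL × 2.752351 mg/mL = 152.3426 mg
Total = 159.9391 + 221.289 + 152.3426 = 533.5708 mg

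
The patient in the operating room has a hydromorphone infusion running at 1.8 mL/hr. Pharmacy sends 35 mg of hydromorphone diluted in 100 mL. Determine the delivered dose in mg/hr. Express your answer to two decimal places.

0.63 mg/hr

Concentration = 35 mg ÷ 100 mL = 0.35 mg/mL
Drug rate = 1.8 mL/hr × 0.35 mg/mL = 0.63 mg/hr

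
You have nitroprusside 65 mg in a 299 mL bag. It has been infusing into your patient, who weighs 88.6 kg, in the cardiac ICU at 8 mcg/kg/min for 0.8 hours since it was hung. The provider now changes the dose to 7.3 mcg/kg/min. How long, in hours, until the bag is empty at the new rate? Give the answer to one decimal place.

0.8 hours

Initial rate:
Dose = 8 mcg/kg/min × 88.6 kg = 708.8 mcg/min
708.8 mcg/min × 60 min/hr = 42528 mcg/hr
Concentration = 65 mg ÷ 299 mL = 0.2173913 mg/mL = 217.3913 mcg/mL
Rate = 42528 mcg/hr ÷ 217.3913 mcg/mL = 195.6288 mL/hr
Volume infused so far = 195.6288 mL/hr × 0.8 hr = 156.503 mL
Volume remaining = 299 − 156.503 = 142.497 mL
New rate:
Dose = 7.3 mcg/kg/min × 88.6 kg = 646.78 mcg/min
646.78 mcg/min × 60 min/hr = 38806.8 mcg/hr
Rate = 38806.8 mcg/hr ÷ 217.3913 mcg/mL = 178.5113 mL/hr
Time remaining = 142.497 mL ÷ 178.5113 mL/hr = 0.7982519 hr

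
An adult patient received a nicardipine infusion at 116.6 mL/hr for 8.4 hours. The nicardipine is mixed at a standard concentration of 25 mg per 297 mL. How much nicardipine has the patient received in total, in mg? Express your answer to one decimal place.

82.4 mg

Concentration = 25 mg ÷ 297 mL = 0.08417508 mg/mL
Drug rate = 116.6 mL/hr × 0.08417508 mg/mL = 9.814815 mg/hr
Total = 9.814815 mg/hr × 8.4 hr = 82.44444 mg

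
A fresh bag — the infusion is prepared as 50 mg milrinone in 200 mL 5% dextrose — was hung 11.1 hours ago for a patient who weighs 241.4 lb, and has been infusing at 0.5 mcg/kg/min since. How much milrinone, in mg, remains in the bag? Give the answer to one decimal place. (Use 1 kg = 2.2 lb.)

Weight = 241.4 lb ÷ 2.2 lb/kg = 109.7273 kg
Dose = 0.5 mcg/kg/min × 109.7273 kg = 54.86364 mcg/min
54.86364 mcg/min × 60 min/hr = 3291.818 mcg/hr
Concentration = 50 mg ÷ 200 mL = 0.25 mg/mL = 250 mcg/mL
Rate = 3291.818 mcg/hr ÷ 250 mcg/mL = 13.16727 mL/hr
Volume infused = 13.16727 mL/hr × 11.1 hr = 146.1567 mL
Volume remaining = 200 − 146.1567 = 53.84327 mL
Drug remaining = 53.84327 mL × 250 mcg/mL = 13460.82 mcg = 13.46082 mg

13.5 mg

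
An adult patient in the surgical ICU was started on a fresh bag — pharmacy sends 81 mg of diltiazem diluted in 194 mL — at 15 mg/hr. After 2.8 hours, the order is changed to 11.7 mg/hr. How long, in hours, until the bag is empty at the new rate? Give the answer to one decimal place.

3.3 hours

Initial rate:
Concentration = 81 mg ÷ 194 mL = 0.4175258 mg/mL
Rate = 15 mg/hr ÷ 0.4175258 mg/mL = 35.92593 mL/hr
Volume infused so far = 35.92593 mL/hr × 2.8 hr = 100.5926 mL
Volume remaining = 194 − 100.5926 = 93.40741 mL
New rate:
Rate = 11.7 mg/hr ÷ 0.4175258 mg/mL = 28.02222 mL/hr
Time remaining = 93.40741 mL ÷ 28.02222 mL/hr = 3.333333 hr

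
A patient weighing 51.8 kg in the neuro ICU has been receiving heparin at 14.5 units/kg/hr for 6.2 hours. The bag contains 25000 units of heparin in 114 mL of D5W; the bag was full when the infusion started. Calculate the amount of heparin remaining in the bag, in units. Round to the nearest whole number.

Dose = 14.5 units/kg/hr × 51.8 kg = 751.1 units/hr
Concentration = 25000 units ÷ 114 mL = 219.2982 units/mL
Rate = 751.1 units/hr ÷ 219.2982 units/mL = 3.425016 mL/hr
Volume infused = 3.425016 mL/hr × 6.2 hr = 21.2351 mL
Volume remaining = 114 − 21.2351 = 92.7649 mL
Drug remaining = 92.7649 mL × 219.2982 units/mL = 20343.18 units

20343 units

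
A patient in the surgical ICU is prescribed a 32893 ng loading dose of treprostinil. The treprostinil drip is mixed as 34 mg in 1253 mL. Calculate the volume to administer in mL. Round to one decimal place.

1.2 mL

Concentration = 34 mg ÷ 1253 mL = 0.02713488 mg/mL = 27134.88 ng/mL
Volume = 32893 ng ÷ 27134.88 ng/mL = 1.212204 mL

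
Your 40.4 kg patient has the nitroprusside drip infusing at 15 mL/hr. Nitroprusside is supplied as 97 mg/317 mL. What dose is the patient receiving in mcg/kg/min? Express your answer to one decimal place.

Concentration = 97 mg ÷ 317 mL = 0.3059937 mg/mL = 305.9937 mcg/mL
Drug rate = 15 mL/hr × 305.9937 mcg/mL = 4589.905 mcg/hr
4589.905 mcg/hr ÷ 60 min/hr = 76.49842 mcg/min
76.49842 mcg/min ÷ 40.4 kg = 1.893525 mcg/kg/min

1.9 mcg/kg/min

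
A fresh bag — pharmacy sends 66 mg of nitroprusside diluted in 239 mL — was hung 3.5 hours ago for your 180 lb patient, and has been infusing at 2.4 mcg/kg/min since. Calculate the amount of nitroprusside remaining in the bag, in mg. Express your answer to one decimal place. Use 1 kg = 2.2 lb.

Weight = 180 lb ÷ 2.2 lb/kg = 81.81818 kg
Dose = 2.4 mcg/kg/min × 81.81818 kg = 196.3636 mcg/min
196.3636 mcg/min × 60 min/hr = 11781.82 mcg/hr
Concentration = 66 mg ÷ 239 mL = 0.2761506 mg/mL = 276.1506 mcg/mL
Rate = 11781.82 mcg/hr ÷ 276.1506 mcg/mL = 42.66446 mL/hr
Volume infused = 42.66446 mL/hr × 3.5 hr = 149.3256 mL
Volume remaining = 239 − 149.3256 = 89.67438 mL
Drug remaining = 89.67438 mL × 276.1506 mcg/mL = 24763.64 mcg = 24.76364 mg

24.8 mg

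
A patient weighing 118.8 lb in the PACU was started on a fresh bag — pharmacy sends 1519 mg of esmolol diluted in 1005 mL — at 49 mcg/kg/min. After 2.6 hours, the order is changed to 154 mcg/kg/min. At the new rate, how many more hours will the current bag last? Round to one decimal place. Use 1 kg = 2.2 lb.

Initial rate:
Weight = 118.8 lb ÷ 2.2 lb/kg = 54 kg
Dose = 49 mcg/kg/min × 54 kg = 2646 mcg/min
2646 mcg/min × 60 min/hr = 158760 mcg/hr
Concentration = 1519 mg ÷ 1005 mL = 1.511443 mg/mL = 1511.443 mcg/mL
Rate = 158760 mcg/hr ÷ 1511.443 mcg/mL = 105.0387 mL/hr
Volume infused so far = 105.0387 mL/hr × 2.6 hr = 273.1006 mL
Volume remaining = 1005 − 273.1006 = 731.8994 mL
New rate:
Dose = 154 mcg/kg/min × 54 kg = 8316 mcg/min
8316 mcg/min × 60 min/hr = 498960 mcg/hr
Rate = 498960 mcg/hr ÷ 1511.443 mcg/mL = 330.1217 mL/hr
Time remaining = 731.8994 mL ÷ 330.1217 mL/hr = 2.217059 hr

2.2 hours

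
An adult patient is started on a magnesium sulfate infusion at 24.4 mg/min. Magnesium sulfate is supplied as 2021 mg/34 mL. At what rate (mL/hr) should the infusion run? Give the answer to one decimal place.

24.4 mg/min × 60 min/hr = 1464 mg/hr
Concentration = 2021 mg ÷ 34 mL = 59.44118 mg/mL
Rate = 1464 mg/hr ÷ 59.44118 mg/mL = 24.62939 mL/hr

24.6 mL/hr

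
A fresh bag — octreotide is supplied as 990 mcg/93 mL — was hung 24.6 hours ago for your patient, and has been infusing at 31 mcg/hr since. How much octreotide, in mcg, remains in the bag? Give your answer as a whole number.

Concentration = 990 mcg ÷ 93 mL = 10.64516 mcg/mL
Rate = 31 mcg/hr ÷ 10.64516 mcg/mL = 2.912121 mL/hr
Volume infused = 2.912121 mL/hr × 24.6 hr = 71.63818 mL
Volume remaining = 93 − 71.63818 = 21.36182 mL
Drug remaining = 21.36182 mL × 10.64516 mcg/mL = 227.4 mcg

227 mcg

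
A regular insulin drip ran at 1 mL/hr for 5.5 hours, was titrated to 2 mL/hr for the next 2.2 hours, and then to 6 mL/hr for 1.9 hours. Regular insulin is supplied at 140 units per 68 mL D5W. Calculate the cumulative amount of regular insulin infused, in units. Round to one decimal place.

43.9 units

Concentration = 140 units ÷ 68 mL = 2.058824 units/mL
Stage 1: 1 mL/hr × 5.5 hr = 5.5 mL → 5.5 mL × 2.058824 units/mL = 11.32353 units
Stage 2: 2 mL/hr × 2.2 hr = 4.4 mL → 4.4 mL × 2.058824 units/mL = 9.058824 units
Stage 3: 6 mL/hr × 1.9 hr = 11.4 mL → 11.4 mL × 2.058824 units/mL = 23.47059 units
Total = 11.32353 + 9.058824 + 23.47059 = 43.85294 units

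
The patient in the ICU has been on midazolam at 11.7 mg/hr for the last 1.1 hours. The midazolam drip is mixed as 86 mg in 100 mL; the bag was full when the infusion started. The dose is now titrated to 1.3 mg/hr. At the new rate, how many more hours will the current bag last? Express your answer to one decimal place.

56.3 hours

Initial rate:
Concentration = 86 mg ÷ 100 mL = 0.86 mg/mL
Rate = 11.7 mg/hr ÷ 0.86 mg/mL = 13.60465 mL/hr
Volume infused so far = 13.60465 mL/hr × 1.1 hr = 14.96512 mL
Volume remaining = 100 − 14.96512 = 85.03488 mL
New rate:
Rate = 1.3 mg/hr ÷ 0.86 mg/mL = 1.511628 mL/hr
Time remaining = 85.03488 mL ÷ 1.511628 mL/hr = 56.25385 hr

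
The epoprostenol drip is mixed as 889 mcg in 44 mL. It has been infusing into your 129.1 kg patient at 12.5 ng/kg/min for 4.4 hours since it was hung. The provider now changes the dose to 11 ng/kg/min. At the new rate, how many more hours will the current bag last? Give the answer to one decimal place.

5.4 hours

Initial rate:
Dose = 12.5 ng/kg/min × 129.1 kg = 1613.75 ng/min
1613.75 ng/min × 60 min/hr = 96825 ng/hr
Concentration = 889 mcg ÷ 44 mL = 20.20455 mcg/mL = 20204.55 ng/mL
Rate = 96825 ng/hr ÷ 20204.55 ng/mL = 4.792238 mL/hr
Volume infused so far = 4.792238 mL/hr × 4.4 hr = 21.08585 mL
Volume remaining = 44 − 21.08585 = 22.91415 mL
New rate:
Dose = 11 ng/kg/min × 129.1 kg = 1420.1 ng/min
1420.1 ng/min × 60 min/hr = 85206 ng/hr
Rate = 85206 ng/hr ÷ 20204.55 ng/mL = 4.21717 mL/hr
Time remaining = 22.91415 mL ÷ 4.21717 mL/hr = 5.433538 hr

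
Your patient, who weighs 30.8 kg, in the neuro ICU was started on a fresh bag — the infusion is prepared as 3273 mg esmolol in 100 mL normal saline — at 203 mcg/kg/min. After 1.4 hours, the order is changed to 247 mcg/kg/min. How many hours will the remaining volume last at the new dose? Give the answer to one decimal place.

6.0 hours

Initial rate:
Dose = 203 mcg/kg/min × 30.8 kg = 6252.4 mcg/min
6252.4 mcg/min × 60 min/hr = 375144 mcg/hr
Concentration = 3273 mg ÷ 100 mL = 32.73 mg/mL = 32730 mcg/mL
Rate = 375144 mcg/hr ÷ 32730 mcg/mL = 11.46178 mL/hr
Volume infused so far = 11.46178 mL/hr × 1.4 hr = 16.04649 mL
Volume remaining = 100 − 16.04649 = 83.95351 mL
New rate:
Dose = 247 mcg/kg/min × 30.8 kg = 7607.6 mcg/min
7607.6 mcg/min × 60 min/hr = 456456 mcg/hr
Rate = 456456 mcg/hr ÷ 32730 mcg/mL = 13.9461 mL/hr
Time remaining = 83.95351 mL ÷ 13.9461 mL/hr = 6.019854 hr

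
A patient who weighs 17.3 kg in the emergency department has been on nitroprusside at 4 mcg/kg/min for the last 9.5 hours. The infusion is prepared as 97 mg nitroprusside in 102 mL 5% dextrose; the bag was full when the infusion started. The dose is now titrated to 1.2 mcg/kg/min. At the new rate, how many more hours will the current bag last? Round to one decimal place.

46.2 hours

Initial rate:
Dose = 4 mcg/kg/min × 17.3 kg = 69.2 mcg/min
69.2 mcg/min × 60 min/hr = 4152 mcg/hr
Concentration = 97 mg ÷ 102 mL = 0.9509804 mg/mL = 950.9804 mcg/mL
Rate = 4152 mcg/hr ÷ 950.9804 mcg/mL = 4.366021 mL/hr
Volume infused so far = 4.366021 mL/hr × 9.5 hr = 41.4772 mL
Volume remaining = 102 − 41.4772 = 60.5228 mL
New rate:
Dose = 1.2 mcg/kg/min × 17.3 kg = 20.76 mcg/min
20.76 mcg/min × 60 min/hr = 1245.6 mcg/hr
Rate = 1245.6 mcg/hr ÷ 950.9804 mcg/mL = 1.309806 mL/hr
Time remaining = 60.5228 mL ÷ 1.309806 mL/hr = 46.20745 hr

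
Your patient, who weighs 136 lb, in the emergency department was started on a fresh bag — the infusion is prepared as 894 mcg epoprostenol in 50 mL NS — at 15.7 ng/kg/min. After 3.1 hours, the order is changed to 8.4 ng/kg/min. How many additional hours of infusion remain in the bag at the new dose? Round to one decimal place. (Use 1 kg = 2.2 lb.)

Initial rate:
Weight = 136 lb ÷ 2.2 lb/kg = 61.81818 kg
Dose = 15.7 ng/kg/min × 61.81818 kg = 970.5455 ng/min
970.5455 ng/min × 60 min/hr = 58232.73 ng/hr
Concentration = 894 mcg ÷ 50 mL = 17.88 mcg/mL = 17880 ng/mL
Rate = 58232.73 ng/hr ÷ 17880 ng/mL = 3.256864 mL/hr
Volume infused so far = 3.256864 mL/hr × 3.1 hr = 10.09628 mL
Volume remaining = 50 − 10.09628 = 39.90372 mL
New rate:
Dose = 8.4 ng/kg/min × 61.81818 kg = 519.2727 ng/min
519.2727 ng/min × 60 min/hr = 31156.36 ng/hr
Rate = 31156.36 ng/hr ÷ 17880 ng/mL = 1.742526 mL/hr
Time remaining = 39.90372 mL ÷ 1.742526 mL/hr = 22.89993 hr

22.9 hours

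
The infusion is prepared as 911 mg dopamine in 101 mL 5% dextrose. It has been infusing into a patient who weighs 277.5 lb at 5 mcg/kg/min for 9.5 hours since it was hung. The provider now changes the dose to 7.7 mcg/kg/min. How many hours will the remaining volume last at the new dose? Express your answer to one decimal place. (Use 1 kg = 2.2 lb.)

9.5 hours

Initial rate:
Weight = 277.5 lb ÷ 2.2 lb/kg = 126.1364 kg
Dose = 5 mcg/kg/min × 126.1364 kg = 630.6818 mcg/min
630.6818 mcg/min × 60 min/hr = 37840.91 mcg/hr
Concentration = 911 mg ÷ 101 mL = 9.019802 mg/mL = 9019.802 mcg/mL
Rate = 37840.91 mcg/hr ÷ 9019.802 mcg/mL = 4.195315 mL/hr
Volume infused so far = 4.195315 mL/hr × 9.5 hr = 39.85549 mL
Volume remaining = 101 − 39.85549 = 61.14451 mL
New rate:
Dose = 7.7 mcg/kg/min × 126.1364 kg = 971.25 mcg/min
971.25 mcg/min × 60 min/hr = 58275 mcg/hr
Rate = 58275 mcg/hr ÷ 9019.802 mcg/mL = 6.460785 mL/hr
Time remaining = 61.14451 mL ÷ 6.460785 mL/hr = 9.463944 hr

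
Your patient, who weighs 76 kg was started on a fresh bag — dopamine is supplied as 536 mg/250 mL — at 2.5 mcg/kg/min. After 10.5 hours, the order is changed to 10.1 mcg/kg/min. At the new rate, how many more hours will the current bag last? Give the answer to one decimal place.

Initial rate:
Dose = 2.5 mcg/kg/min × 76 kg = 190 mcg/min
190 mcg/min × 60 min/hr = 11400 mcg/hr
Concentration = 536 mg ÷ 250 mL = 2.144 mg/mL = 2144 mcg/mL
Rate = 11400 mcg/hr ÷ 2144 mcg/mL = 5.317164 mL/hr
Volume infused so far = 5.317164 mL/hr × 10.5 hr = 55.83022 mL
Volume remaining = 250 − 55.83022 = 194.1698 mL
New rate:
Dose = 10.1 mcg/kg/min × 76 kg = 767.6 mcg/min
767.6 mcg/min × 60 min/hr = 46056 mcg/hr
Rate = 46056 mcg/hr ÷ 2144 mcg/mL = 21.48134 mL/hr
Time remaining = 194.1698 mL ÷ 21.48134 mL/hr = 9.038996 hr

9.0 hours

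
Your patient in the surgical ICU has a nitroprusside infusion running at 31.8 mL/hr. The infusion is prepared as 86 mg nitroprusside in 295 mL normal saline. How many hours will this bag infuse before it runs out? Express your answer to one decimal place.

Duration = 295 mL ÷ 31.8 mL/hr = 9.27673 hr

9.3 hours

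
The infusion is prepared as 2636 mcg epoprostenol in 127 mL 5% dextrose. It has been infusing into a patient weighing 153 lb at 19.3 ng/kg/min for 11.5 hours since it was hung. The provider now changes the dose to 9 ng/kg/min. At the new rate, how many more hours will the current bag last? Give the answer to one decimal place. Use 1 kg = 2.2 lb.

Initial rate:
Weight = 153 lb ÷ 2.2 lb/kg = 69.54545 kg
Dose = 19.3 ng/kg/min × 69.54545 kg = 1342.227 ng/min
1342.227 ng/min × 60 min/hr = 80533.64 ng/hr
Concentration = 2636 mcg ÷ 127 mL = 20.75591 mcg/mL = 20755.91 ng/mL
Rate = 80533.64 ng/hr ÷ 20755.91 ng/mL = 3.880035 mL/hr
Volume infused so far = 3.880035 mL/hr × 11.5 hr = 44.6204 mL
Volume remaining = 127 − 44.6204 = 82.3796 mL
New rate:
Dose = 9 ng/kg/min × 69.54545 kg = 625.9091 ng/min
625.9091 ng/min × 60 min/hr = 37554.55 ng/hr
Rate = 37554.55 ng/hr ÷ 20755.91 ng/mL = 1.809343 mL/hr
Time remaining = 82.3796 mL ÷ 1.809343 mL/hr = 45.53013 hr

45.5 hours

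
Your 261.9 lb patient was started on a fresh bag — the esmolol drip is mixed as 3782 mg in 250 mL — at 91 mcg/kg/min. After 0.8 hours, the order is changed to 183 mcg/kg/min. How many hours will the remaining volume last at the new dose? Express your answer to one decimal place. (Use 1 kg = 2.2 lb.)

2.5 hours

Initial rate:
Weight = 261.9 lb ÷ 2.2 lb/kg = 119.0455 kg
Dose = 91 mcg/kg/min × 119.0455 kg = 10833.14 mcg/min
10833.14 mcg/min × 60 min/hr = 649988.2 mcg/hr
Concentration = 3782 mg ÷ 250 mL = 15.128 mg/mL = 15128 mcg/mL
Rate = 649988.2 mcg/hr ÷ 15128 mcg/mL = 42.9659 mL/hr
Volume infused so far = 42.9659 mL/hr × 0.8 hr = 34.37272 mL
Volume remaining = 250 − 34.37272 = 215.6273 mL
New rate:
Dose = 183 mcg/kg/min × 119.0455 kg = 21785.32 mcg/min
21785.32 mcg/min × 60 min/hr = 1307119 mcg/hr
Rate = 1307119 mcg/hr ÷ 15128 mcg/mL = 86.40396 mL/hr
Time remaining = 215.6273 mL ÷ 86.40396 mL/hr = 2.495572 hr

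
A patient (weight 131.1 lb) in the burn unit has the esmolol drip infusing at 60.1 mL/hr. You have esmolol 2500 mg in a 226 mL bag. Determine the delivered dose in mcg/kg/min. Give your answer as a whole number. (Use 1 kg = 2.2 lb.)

Weight = 131.1 lb ÷ 2.2 lb/kg = 59.59091 kg
Concentration = 2500 mg ÷ 226 mL = 11.06195 mg/mL = 11061.95 mcg/mL
Drug rate = 60.1 mL/hr × 11061.95 mcg/mL = 664823 mcg/hr
664823 mcg/hr ÷ 60 min/hr = 11080.38 mcg/min
11080.38 mcg/min ÷ 59.59091 kg = 185.9408 mcg/kg/min

186 mcg/kg/min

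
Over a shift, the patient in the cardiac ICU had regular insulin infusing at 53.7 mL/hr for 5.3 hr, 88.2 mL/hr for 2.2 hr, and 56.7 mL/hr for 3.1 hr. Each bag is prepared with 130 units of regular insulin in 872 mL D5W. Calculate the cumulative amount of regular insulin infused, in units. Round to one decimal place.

97.6 units

Concentration = 130 units ÷ 872 mL = 0.1490826 units/mL
Stage 1: 53.7 mL/hr × 5.3 hr = 284.61 mL → 284.61 mL × 0.1490826 units/mL = 42.43039 units
Stage 2: 88.2 mL/hr × 2.2 hr = 194.04 mL → 194.04 mL × 0.1490826 units/mL = 28.92798 units
Stage 3: 56.7 mL/hr × 3.1 hr = 175.77 mL → 175.77 mL × 0.1490826 units/mL = 26.20424 units
Total = 42.43039 + 28.92798 + 26.20424 = 97.56261 units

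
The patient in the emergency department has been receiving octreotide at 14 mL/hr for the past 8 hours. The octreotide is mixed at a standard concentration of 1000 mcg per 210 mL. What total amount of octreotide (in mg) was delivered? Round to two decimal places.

Concentration = 1000 mcg ÷ 210 mL = 4.761905 mcg/mL
Drug rate = 14 mL/hr × 4.761905 mcg/mL = 66.66667 mcg/hr
Total = 66.66667 mcg/hr × 8 hr = 533.3333 mcg = 0.5333333 mg

0.53 mg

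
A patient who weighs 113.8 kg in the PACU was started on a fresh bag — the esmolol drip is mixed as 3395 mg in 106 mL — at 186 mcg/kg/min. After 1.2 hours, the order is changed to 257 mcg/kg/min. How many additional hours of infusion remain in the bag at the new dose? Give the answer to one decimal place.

Initial rate:
Dose = 186 mcg/kg/min × 113.8 kg = 21166.8 mcg/min
21166.8 mcg/min × 60 min/hr = 1270008 mcg/hr
Concentration = 3395 mg ÷ 106 mL = 32.0283 mg/mL = 32028.3 mcg/mL
Rate = 1270008 mcg/hr ÷ 32028.3 mcg/mL = 39.65268 mL/hr
Volume infused so far = 39.65268 mL/hr × 1.2 hr = 47.58322 mL
Volume remaining = 106 − 47.58322 = 58.41678 mL
New rate:
Dose = 257 mcg/kg/min × 113.8 kg = 29246.6 mcg/min
29246.6 mcg/min × 60 min/hr = 1754796 mcg/hr
Rate = 1754796 mcg/hr ÷ 32028.3 mcg/mL = 54.78892 mL/hr
Time remaining = 58.41678 mL ÷ 54.78892 mL/hr = 1.066215 hr

1.1 hours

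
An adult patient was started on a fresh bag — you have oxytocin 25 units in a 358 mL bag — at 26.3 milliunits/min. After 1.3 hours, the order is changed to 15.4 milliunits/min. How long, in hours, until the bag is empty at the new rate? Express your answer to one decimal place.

Initial rate:
26.3 milliunits/min × 60 min/hr = 1578 milliunits/hr
Concentration = 25 units ÷ 358 mL = 0.0698324 units/mL = 69.8324 milliunits/mL
Rate = 1578 milliunits/hr ÷ 69.8324 milliunits/mL = 22.59696 mL/hr
Volume infused so far = 22.59696 mL/hr × 1.3 hr = 29.37605 mL
Volume remaining = 358 − 29.37605 = 328.624 mL
New rate:
15.4 milliunits/min × 60 min/hr = 924 milliunits/hr
Rate = 924 milliunits/hr ÷ 69.8324 milliunits/mL = 13.23168 mL/hr
Time remaining = 328.624 mL ÷ 13.23168 mL/hr = 24.83615 hr

24.8 hours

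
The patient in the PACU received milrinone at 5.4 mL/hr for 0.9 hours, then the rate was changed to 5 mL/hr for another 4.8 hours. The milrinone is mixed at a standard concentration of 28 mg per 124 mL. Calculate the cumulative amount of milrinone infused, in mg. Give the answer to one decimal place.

Concentration = 28 mg ÷ 124 mL = 0.2258065 mg/mL
Stage 1: 5.4 mL/hr × 0.9 hr = 4.86 mL → 4.86 mL × 0.2258065 mg/mL = 1.097419 mg
Stage 2: 5 mL/hr × 4.8 hr = 24 mL → 24 mL × 0.2258065 mg/mL = 5.419355 mg
Total = 1.097419 + 5.419355 = 6.516774 mg

6.5 mg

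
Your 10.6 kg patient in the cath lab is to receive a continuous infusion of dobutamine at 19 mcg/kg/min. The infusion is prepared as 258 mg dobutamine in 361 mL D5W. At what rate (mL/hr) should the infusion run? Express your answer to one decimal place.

16.9 mL/hr

Dose = 19 mcg/kg/min × 10.6 kg = 201.4 mcg/min
201.4 mcg/min × 60 min/hr = 12084 mcg/hr
Concentration = 258 mg ÷ 361 mL = 0.7146814 mg/mL = 714.6814 mcg/mL
Rate = 12084 mcg/hr ÷ 714.6814 mcg/mL = 16.90823 mL/hr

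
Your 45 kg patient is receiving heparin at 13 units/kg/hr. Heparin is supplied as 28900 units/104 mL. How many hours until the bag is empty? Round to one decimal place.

Dose = 13 units/kg/hr × 45 kg = 585 units/hr
Concentration = 28900 units ÷ 104 mL = 277.8846 units/mL
Rate = 585 units/hr ÷ 277.8846 units/mL = 2.10519 mL/hr
Duration = 104 mL ÷ 2.10519 mL/hr = 49.40171 hr

49.4 hours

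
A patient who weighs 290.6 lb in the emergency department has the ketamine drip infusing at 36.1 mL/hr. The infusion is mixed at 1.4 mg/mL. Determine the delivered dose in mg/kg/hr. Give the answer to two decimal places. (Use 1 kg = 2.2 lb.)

0.38 mg/kg/hr

Weight = 290.6 lb ÷ 2.2 lb/kg = 132.0909 kg
Drug rate = 36.1 mL/hr × 1.4 mg/mL = 50.54 mg/hr
50.54 mg/hr ÷ 132.0909 kg = 0.3826153 mg/kg/hr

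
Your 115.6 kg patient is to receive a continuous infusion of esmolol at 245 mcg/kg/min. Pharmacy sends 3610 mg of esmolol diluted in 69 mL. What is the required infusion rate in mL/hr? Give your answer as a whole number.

Dose = 245 mcg/kg/min × 115.6 kg = 28322 mcg/min
28322 mcg/min × 60 min/hr = 1699320 mcg/hr
Concentration = 3610 mg ÷ 69 mL = 52.31884 mg/mL = 52318.84 mcg/mL
Rate = 1699320 mcg/hr ÷ 52318.84 mcg/mL = 32.48008 mL/hr

32 mL/hr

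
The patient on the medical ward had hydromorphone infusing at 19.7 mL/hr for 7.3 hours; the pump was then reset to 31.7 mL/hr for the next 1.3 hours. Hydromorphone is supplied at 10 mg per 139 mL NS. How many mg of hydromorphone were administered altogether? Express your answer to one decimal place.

Concentration = 10 mg ÷ 139 mL = 0.07194245 mg/mL
Stage 1: 19.7 mL/hr × 7.3 hr = 143.81 mL → 143.81 mL × 0.07194245 mg/mL = 10.34604 mg
Stage 2: 31.7 mL/hr × 1.3 hr = 41.21 mL → 41.21 mL × 0.07194245 mg/mL = 2.964748 mg
Total = 10.34604 + 2.964748 = 13.31079 mg

13.3 mg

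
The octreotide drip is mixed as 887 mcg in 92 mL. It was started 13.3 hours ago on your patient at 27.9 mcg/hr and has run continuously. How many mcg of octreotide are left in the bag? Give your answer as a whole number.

Concentration = 887 mcg ÷ 92 mL = 9.641304 mcg/mL
Rate = 27.9 mcg/hr ÷ 9.641304 mcg/mL = 2.893799 mL/hr
Volume infused = 2.893799 mL/hr × 13.3 hr = 38.48753 mL
Volume remaining = 92 − 38.48753 = 53.51247 mL
Drug remaining = 53.51247 mL × 9.641304 mcg/mL = 515.93 mcg

516 mcg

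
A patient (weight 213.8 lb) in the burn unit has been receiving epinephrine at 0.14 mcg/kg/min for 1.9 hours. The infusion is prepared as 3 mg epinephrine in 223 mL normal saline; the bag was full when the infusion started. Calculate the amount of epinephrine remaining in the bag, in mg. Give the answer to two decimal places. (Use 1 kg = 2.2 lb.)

Weight = 213.8 lb ÷ 2.2 lb/kg = 97.18182 kg
Dose = 0.14 mcg/kg/min × 97.18182 kg = 13.60545 mcg/min
13.60545 mcg/min × 60 min/hr = 816.3273 mcg/hr
Concentration = 3 mg ÷ 223 mL = 0.01345291 mg/mL = 13.45291 mcg/mL
Rate = 816.3273 mcg/hr ÷ 13.45291 mcg/mL = 60.68033 mL/hr
Volume infused = 60.68033 mL/hr × 1.9 hr = 115.2926 mL
Volume remaining = 223 − 115.2926 = 107.7074 mL
Drug remaining = 107.7074 mL × 13.45291 mcg/mL = 1448.978 mcg = 1.448978 mg

1.45 mg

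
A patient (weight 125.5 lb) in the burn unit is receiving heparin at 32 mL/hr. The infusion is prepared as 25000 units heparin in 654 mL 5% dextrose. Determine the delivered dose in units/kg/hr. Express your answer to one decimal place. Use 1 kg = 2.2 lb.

Weight = 125.5 lb ÷ 2.2 lb/kg = 57.04545 kg
Concentration = 25000 units ÷ 654 mL = 38.2263 units/mL
Drug rate = 32 mL/hr × 38.2263 units/mL = 1223.242 units/hr
1223.242 units/hr ÷ 57.04545 kg = 21.44328 units/kg/hr

21.4 units/kg/hr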